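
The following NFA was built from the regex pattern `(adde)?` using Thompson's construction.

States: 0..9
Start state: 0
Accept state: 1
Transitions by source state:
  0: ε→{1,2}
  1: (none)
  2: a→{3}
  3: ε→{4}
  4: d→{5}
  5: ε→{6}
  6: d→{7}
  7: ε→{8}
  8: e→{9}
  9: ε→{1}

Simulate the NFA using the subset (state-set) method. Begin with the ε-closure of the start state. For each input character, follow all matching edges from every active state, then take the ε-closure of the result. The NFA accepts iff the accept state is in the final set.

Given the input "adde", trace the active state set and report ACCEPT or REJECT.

Answer: ACCEPT

Steps:
start: ε-closure({0}) = {0,1,2}
'a' @ 1: {3,4}
'd' @ 2: {5,6}
'd' @ 3: {7,8}
'e' @ 4: {1,9}  ✓accept
end set {1,9} — state 1 in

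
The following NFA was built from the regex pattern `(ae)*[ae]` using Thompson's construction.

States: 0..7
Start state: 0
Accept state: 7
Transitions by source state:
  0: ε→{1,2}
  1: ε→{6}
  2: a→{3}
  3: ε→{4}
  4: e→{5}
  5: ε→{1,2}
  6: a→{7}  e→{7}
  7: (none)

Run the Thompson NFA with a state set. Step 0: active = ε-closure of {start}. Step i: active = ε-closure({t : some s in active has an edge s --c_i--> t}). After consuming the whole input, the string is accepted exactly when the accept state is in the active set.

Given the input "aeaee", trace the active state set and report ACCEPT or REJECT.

Answer: ACCEPT

Steps:
start: ε-closure({0}) = {0,1,2,6}
'a' @ 1: {3,4,7}  (accept∈set)
'e' @ 2: {1,2,5,6}
'a' @ 3: {3,4,7}  (accept∈set)
'e' @ 4: {1,2,5,6}
'e' @ 5: {7}  (accept∈set)
end set {7} — state 7 in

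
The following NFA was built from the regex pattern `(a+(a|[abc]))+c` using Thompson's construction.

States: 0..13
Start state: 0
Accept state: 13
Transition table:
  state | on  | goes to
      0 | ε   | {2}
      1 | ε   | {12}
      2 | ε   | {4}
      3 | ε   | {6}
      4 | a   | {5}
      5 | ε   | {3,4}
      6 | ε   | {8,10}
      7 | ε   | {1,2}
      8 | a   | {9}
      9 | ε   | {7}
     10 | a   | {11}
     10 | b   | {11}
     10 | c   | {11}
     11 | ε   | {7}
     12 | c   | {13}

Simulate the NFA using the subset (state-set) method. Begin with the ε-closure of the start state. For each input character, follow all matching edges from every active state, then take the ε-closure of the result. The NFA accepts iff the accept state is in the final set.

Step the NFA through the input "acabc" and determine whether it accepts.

Answer: ACCEPT

Trace:
S₀ = ε-closure({0}) = {0,2,4}
'a' @ 1: {3,4,5,6,8,10}
'c' @ 2: {1,2,4,7,11,12}
'a' @ 3: {3,4,5,6,8,10}
'b' @ 4: {1,2,4,7,11,12}
'c' @ 5: {13}  ✓accept
final: {13}; accept 13 in set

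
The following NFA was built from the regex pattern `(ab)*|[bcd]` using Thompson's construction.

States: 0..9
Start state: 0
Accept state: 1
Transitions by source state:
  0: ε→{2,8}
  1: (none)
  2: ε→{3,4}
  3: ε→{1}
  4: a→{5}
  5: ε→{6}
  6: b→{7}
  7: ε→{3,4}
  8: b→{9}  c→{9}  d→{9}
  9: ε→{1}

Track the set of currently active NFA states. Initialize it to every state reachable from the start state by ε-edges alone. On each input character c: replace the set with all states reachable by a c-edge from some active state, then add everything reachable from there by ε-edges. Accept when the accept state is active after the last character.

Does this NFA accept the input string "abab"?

initial (ε-close {0}): {0,1,2,3,4,8}
'a' @ 1: {5,6}
'b' @ 2: {1,3,4,7}  [accepting]
'a' @ 3: {5,6}
'b' @ 4: {1,3,4,7}  [accepting]
final: {1,3,4,7}; accept 1 in set

Answer: ACCEPT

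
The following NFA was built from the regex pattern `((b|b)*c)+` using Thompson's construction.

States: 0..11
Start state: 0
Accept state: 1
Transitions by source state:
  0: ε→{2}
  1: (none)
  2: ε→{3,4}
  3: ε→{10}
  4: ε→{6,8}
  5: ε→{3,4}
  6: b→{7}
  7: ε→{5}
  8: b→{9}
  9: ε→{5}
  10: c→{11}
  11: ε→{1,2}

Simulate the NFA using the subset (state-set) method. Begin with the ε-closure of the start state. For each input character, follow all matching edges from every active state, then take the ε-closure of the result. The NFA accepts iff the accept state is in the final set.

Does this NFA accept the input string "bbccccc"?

Answer: ACCEPT

Steps:
initial (ε-close {0}): {0,2,3,4,6,8,10}
'b' @ 1: {3,4,5,6,7,8,9,10}
'b' @ 2: {3,4,5,6,7,8,9,10}
'c' @ 3: {1,2,3,4,6,8,10,11}  (accept∈set)
'c' @ 4: {1,2,3,4,6,8,10,11}  (accept∈set)
'c' @ 5: {1,2,3,4,6,8,10,11}  (accept∈set)
'c' @ 6: {1,2,3,4,6,8,10,11}  (accept∈set)
'c' @ 7: {1,2,3,4,6,8,10,11}  (accept∈set)
final: {1,2,3,4,6,8,10,11}; accept 1 in set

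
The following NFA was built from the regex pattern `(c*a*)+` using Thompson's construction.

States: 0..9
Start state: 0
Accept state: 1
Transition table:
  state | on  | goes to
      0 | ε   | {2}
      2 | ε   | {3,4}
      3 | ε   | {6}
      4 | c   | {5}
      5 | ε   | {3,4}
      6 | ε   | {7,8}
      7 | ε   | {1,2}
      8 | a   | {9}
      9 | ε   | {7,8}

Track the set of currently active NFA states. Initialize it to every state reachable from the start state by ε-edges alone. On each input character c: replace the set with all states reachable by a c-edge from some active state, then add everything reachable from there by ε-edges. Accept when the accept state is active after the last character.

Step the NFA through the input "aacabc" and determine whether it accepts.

Answer: REJECT

Trace:
S₀ = ε-closure({0}) = {0,1,2,3,4,6,7,8}
'a' @ 1: {1,2,3,4,6,7,8,9}  (accept∈set)
'a' @ 2: {1,2,3,4,6,7,8,9}  (accept∈set)
'c' @ 3: {1,2,3,4,5,6,7,8}  (accept∈set)
'a' @ 4: {1,2,3,4,6,7,8,9}  (accept∈set)
'b' @ 5: {}  — no active states
rest 'c' ignored (set empty)
after full input: {}  (accept=1 not in)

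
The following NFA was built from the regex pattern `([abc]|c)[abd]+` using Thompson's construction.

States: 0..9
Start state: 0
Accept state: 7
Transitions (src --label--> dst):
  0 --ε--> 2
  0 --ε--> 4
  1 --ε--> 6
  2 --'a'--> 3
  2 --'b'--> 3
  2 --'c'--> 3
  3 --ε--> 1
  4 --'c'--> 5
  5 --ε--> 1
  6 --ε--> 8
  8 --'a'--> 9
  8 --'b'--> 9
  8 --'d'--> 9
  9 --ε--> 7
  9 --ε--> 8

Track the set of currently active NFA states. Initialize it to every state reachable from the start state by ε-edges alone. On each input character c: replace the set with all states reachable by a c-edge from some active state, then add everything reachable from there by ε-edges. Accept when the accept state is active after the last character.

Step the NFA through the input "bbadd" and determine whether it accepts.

Answer: ACCEPT

Trace:
initial (ε-close {0}): {0,2,4}
'b' @ 1: {1,3,6,8}
'b' @ 2: {7,8,9}  ✓accept
'a' @ 3: {7,8,9}  ✓accept
'd' @ 4: {7,8,9}  ✓accept
'd' @ 5: {7,8,9}  ✓accept
final: {7,8,9}; accept 7 in set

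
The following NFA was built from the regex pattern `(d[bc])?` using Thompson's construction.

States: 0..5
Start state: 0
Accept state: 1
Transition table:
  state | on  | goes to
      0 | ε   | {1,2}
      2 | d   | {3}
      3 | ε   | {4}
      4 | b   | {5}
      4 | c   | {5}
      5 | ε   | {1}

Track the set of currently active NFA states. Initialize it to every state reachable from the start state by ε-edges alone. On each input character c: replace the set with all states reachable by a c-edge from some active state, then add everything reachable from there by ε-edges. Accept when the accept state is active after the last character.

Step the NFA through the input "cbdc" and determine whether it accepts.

Answer: REJECT

Steps:
start: ε-closure({0}) = {0,1,2}
'c' @ 1: {}  — no active states
rest 'bdc' ignored (set empty)
final: {}; accept 1 not in set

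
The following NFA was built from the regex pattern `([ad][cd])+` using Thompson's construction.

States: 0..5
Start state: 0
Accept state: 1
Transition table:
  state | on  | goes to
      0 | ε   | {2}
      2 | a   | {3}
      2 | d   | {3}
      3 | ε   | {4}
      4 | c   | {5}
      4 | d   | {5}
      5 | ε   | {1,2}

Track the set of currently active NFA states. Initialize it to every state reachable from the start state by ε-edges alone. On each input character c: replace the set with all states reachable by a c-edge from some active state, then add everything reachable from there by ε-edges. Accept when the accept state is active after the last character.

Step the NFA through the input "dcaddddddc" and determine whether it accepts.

S₀ = ε-closure({0}) = {0,2}
'd' @ 1: {3,4}
'c' @ 2: {1,2,5}  [accepting]
'a' @ 3: {3,4}
'd' @ 4: {1,2,5}  [accepting]
'd' @ 5: {3,4}
'd' @ 6: {1,2,5}  [accepting]
'd' @ 7: {3,4}
'd' @ 8: {1,2,5}  [accepting]
'd' @ 9: {3,4}
'c' @ 10: {1,2,5}  [accepting]
final: {1,2,5}; accept 1 in set

Answer: ACCEPT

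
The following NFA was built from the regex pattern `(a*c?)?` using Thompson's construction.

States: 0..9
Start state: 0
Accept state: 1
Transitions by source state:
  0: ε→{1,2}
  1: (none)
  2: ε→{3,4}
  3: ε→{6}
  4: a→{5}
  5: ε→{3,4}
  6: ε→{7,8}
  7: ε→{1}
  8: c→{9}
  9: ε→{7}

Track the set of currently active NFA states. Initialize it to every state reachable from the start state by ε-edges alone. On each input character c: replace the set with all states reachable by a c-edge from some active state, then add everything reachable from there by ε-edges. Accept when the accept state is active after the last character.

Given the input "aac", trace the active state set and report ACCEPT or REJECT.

Answer: ACCEPT

Trace:
S₀ = ε-closure({0}) = {0,1,2,3,4,6,7,8}
'a' @ 1: {1,3,4,5,6,7,8}  (accept∈set)
'a' @ 2: {1,3,4,5,6,7,8}  (accept∈set)
'c' @ 3: {1,7,9}  (accept∈set)
end set {1,7,9} — state 1 in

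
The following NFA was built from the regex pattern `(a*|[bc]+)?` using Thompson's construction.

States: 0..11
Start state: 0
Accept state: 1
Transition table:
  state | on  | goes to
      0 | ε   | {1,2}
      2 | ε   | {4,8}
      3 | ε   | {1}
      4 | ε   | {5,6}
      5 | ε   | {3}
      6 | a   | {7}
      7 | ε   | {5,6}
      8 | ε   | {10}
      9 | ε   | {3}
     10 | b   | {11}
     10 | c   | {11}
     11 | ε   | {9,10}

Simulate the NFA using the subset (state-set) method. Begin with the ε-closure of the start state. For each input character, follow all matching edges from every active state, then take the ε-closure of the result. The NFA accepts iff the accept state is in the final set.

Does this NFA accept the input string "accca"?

S₀ = ε-closure({0}) = {0,1,2,3,4,5,6,8,10}
'a' @ 1: {1,3,5,6,7}  ✓accept
'c' @ 2: {}  — dead — no transitions
rest 'cca' ignored (set empty)
after full input: {}  (accept=1 not in)

Answer: REJECT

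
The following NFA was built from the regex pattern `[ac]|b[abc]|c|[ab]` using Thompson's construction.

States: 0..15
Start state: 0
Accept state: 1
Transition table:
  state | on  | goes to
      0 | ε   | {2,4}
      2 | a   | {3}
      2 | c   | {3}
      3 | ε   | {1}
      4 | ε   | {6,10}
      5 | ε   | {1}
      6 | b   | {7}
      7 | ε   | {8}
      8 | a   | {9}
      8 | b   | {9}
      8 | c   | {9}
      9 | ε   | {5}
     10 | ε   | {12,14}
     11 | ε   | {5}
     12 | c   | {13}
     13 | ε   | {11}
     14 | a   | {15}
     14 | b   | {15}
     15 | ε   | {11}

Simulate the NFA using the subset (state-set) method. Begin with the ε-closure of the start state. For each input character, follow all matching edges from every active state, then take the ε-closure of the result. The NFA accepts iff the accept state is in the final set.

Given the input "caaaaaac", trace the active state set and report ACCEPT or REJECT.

S₀ = ε-closure({0}) = {0,2,4,6,10,12,14}
'c' @ 1: {1,3,5,11,13}  (accept∈set)
'a' @ 2: {}  — dead — no transitions
rest 'aaaaac' ignored (set empty)
final: {}; accept 1 not in set

Answer: REJECT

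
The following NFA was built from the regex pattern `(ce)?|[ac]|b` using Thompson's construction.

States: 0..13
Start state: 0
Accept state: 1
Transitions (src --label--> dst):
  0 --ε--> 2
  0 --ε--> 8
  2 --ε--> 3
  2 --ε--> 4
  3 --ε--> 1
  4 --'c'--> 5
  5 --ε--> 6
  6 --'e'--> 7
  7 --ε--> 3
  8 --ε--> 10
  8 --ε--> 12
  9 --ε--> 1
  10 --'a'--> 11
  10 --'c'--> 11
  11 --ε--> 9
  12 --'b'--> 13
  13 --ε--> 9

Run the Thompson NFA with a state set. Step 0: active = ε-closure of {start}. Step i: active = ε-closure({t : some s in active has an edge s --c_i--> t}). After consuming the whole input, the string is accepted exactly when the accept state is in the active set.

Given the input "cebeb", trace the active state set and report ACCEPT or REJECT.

Answer: REJECT

Steps:
start: ε-closure({0}) = {0,1,2,3,4,8,10,12}
'c' @ 1: {1,5,6,9,11}  ✓accept
'e' @ 2: {1,3,7}  ✓accept
'b' @ 3: {}  — no active states
rest 'eb' ignored (set empty)
final: {}; accept 1 not in set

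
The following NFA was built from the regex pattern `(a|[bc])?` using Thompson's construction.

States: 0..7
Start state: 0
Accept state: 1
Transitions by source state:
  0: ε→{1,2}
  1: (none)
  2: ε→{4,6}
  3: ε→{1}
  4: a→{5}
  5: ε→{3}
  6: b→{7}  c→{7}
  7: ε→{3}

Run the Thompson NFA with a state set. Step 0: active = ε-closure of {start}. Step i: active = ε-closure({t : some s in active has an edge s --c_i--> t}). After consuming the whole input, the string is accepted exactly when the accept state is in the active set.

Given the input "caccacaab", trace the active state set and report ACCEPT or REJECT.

Answer: REJECT

Derivation:
start: ε-closure({0}) = {0,1,2,4,6}
'c' @ 1: {1,3,7}  [accepting]
'a' @ 2: {}  — no active states
rest 'ccacaab' ignored (set empty)
final: {}; accept 1 not in set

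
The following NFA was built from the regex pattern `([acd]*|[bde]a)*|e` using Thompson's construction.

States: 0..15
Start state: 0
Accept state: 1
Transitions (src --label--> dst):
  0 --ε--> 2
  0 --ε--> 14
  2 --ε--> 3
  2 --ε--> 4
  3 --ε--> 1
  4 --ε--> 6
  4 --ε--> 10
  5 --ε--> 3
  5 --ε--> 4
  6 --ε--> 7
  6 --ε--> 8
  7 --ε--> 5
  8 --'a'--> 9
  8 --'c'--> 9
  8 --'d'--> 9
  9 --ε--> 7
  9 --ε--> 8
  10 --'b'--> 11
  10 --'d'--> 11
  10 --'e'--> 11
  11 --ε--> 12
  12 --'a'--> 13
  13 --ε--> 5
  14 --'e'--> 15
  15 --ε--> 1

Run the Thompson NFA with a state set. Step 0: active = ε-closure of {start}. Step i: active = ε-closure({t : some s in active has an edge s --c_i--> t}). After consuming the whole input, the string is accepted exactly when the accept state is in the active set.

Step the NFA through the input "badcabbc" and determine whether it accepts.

Answer: REJECT

Derivation:
start: ε-closure({0}) = {0,1,2,3,4,5,6,7,8,10,14}
'b' @ 1: {11,12}
'a' @ 2: {1,3,4,5,6,7,8,10,13}  (accept∈set)
'd' @ 3: {1,3,4,5,6,7,8,9,10,11,12}  (accept∈set)
'c' @ 4: {1,3,4,5,6,7,8,9,10}  (accept∈set)
'a' @ 5: {1,3,4,5,6,7,8,9,10}  (accept∈set)
'b' @ 6: {11,12}
'b' @ 7: {}  — state set empty
rest 'c' ignored (set empty)
final: {}; accept 1 not in set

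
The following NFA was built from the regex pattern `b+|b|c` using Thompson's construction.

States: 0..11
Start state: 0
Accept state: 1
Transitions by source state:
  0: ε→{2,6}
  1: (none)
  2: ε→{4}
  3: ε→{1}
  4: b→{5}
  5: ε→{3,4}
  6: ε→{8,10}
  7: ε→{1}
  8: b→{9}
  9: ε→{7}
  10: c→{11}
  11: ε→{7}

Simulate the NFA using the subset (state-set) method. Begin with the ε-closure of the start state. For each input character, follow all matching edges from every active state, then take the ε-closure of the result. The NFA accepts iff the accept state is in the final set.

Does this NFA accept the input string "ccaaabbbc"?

Answer: REJECT

Steps:
start: ε-closure({0}) = {0,2,4,6,8,10}
'c' @ 1: {1,7,11}  (accept∈set)
'c' @ 2: {}  — no active states
rest 'aaabbbc' ignored (set empty)
after full input: {}  (accept=1 not in)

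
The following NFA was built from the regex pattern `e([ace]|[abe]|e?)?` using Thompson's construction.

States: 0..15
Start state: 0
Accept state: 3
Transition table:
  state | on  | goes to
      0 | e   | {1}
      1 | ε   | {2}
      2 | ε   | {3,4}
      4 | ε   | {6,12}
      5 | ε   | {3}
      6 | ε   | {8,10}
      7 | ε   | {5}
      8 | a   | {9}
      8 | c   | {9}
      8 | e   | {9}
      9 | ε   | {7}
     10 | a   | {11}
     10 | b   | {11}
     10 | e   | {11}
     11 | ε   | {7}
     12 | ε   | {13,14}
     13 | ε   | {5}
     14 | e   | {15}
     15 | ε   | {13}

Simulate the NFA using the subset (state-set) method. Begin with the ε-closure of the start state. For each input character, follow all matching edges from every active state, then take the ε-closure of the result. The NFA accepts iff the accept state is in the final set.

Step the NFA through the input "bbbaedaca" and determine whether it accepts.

S₀ = ε-closure({0}) = {0}
'b' @ 1: {}  — state set empty
rest 'bbaedaca' ignored (set empty)
end set {} — state 3 not in

Answer: REJECT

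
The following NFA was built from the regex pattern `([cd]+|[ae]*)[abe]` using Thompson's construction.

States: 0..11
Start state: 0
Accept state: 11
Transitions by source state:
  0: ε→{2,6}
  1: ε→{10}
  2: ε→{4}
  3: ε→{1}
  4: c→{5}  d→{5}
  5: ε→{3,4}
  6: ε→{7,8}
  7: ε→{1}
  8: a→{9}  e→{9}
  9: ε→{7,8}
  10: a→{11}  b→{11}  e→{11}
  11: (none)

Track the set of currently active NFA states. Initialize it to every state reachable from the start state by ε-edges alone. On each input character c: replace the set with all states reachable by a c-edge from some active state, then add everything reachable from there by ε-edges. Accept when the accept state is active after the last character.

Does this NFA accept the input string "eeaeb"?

Answer: ACCEPT

Trace:
S₀ = ε-closure({0}) = {0,1,2,4,6,7,8,10}
'e' @ 1: {1,7,8,9,10,11}  [accepting]
'e' @ 2: {1,7,8,9,10,11}  [accepting]
'a' @ 3: {1,7,8,9,10,11}  [accepting]
'e' @ 4: {1,7,8,9,10,11}  [accepting]
'b' @ 5: {11}  [accepting]
final: {11}; accept 11 in set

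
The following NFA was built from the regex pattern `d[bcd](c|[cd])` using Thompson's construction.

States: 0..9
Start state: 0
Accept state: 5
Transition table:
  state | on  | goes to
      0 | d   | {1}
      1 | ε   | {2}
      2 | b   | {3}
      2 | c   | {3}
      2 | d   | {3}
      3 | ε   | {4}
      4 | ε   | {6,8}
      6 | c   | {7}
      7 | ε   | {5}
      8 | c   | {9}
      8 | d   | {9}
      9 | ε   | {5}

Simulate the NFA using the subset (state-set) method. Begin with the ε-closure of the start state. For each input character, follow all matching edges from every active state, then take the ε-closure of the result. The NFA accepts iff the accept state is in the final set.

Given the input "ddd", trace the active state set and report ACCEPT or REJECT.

Answer: ACCEPT

Trace:
S₀ = ε-closure({0}) = {0}
'd' @ 1: {1,2}
'd' @ 2: {3,4,6,8}
'd' @ 3: {5,9}  ✓accept
final: {5,9}; accept 5 in set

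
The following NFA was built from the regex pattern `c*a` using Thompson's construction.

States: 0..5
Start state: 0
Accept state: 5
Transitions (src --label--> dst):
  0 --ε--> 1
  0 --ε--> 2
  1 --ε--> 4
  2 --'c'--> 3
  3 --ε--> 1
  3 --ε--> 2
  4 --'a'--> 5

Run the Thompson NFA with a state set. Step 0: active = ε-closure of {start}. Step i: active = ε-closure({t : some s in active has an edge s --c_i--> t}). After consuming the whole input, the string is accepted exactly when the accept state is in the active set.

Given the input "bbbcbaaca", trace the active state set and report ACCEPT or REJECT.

S₀ = ε-closure({0}) = {0,1,2,4}
'b' @ 1: {}  — no active states
rest 'bbcbaaca' ignored (set empty)
end set {} — state 5 not in

Answer: REJECT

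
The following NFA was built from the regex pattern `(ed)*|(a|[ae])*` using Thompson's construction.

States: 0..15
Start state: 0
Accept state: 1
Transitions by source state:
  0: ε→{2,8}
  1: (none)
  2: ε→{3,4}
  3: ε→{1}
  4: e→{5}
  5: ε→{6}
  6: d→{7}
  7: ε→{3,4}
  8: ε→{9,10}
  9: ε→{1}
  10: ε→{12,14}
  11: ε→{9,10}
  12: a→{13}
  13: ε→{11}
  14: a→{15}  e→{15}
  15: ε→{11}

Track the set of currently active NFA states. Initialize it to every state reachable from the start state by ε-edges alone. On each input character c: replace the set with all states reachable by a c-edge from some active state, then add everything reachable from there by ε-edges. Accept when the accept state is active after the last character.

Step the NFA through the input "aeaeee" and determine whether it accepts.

S₀ = ε-closure({0}) = {0,1,2,3,4,8,9,10,12,14}
'a' @ 1: {1,9,10,11,12,13,14,15}  [accepting]
'e' @ 2: {1,9,10,11,12,14,15}  [accepting]
'a' @ 3: {1,9,10,11,12,13,14,15}  [accepting]
'e' @ 4: {1,9,10,11,12,14,15}  [accepting]
'e' @ 5: {1,9,10,11,12,14,15}  [accepting]
'e' @ 6: {1,9,10,11,12,14,15}  [accepting]
after full input: {1,9,10,11,12,14,15}  (accept=1 in)

Answer: ACCEPT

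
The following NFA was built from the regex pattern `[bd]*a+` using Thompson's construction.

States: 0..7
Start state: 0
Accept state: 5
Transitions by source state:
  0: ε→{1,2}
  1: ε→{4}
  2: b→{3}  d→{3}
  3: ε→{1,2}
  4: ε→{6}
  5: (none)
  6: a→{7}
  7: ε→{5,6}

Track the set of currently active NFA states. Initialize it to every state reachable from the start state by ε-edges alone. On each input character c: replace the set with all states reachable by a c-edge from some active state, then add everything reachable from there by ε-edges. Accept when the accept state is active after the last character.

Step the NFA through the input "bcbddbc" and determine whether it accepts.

start: ε-closure({0}) = {0,1,2,4,6}
'b' @ 1: {1,2,3,4,6}
'c' @ 2: {}  — no active states
rest 'bddbc' ignored (set empty)
final: {}; accept 5 not in set

Answer: REJECT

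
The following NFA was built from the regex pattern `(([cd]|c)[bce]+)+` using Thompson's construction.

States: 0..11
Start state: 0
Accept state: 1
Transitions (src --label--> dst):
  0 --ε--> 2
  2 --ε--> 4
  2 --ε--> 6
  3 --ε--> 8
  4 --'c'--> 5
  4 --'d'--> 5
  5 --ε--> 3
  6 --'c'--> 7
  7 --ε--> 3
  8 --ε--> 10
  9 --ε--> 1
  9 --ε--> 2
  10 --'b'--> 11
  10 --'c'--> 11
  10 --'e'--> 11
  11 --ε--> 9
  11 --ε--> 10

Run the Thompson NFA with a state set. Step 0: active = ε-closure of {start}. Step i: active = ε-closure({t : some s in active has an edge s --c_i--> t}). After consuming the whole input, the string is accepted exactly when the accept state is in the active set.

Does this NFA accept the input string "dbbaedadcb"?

initial (ε-close {0}): {0,2,4,6}
'd' @ 1: {3,5,8,10}
'b' @ 2: {1,2,4,6,9,10,11}  [accepting]
'b' @ 3: {1,2,4,6,9,10,11}  [accepting]
'a' @ 4: {}  — state set empty
rest 'edadcb' ignored (set empty)
final: {}; accept 1 not in set

Answer: REJECT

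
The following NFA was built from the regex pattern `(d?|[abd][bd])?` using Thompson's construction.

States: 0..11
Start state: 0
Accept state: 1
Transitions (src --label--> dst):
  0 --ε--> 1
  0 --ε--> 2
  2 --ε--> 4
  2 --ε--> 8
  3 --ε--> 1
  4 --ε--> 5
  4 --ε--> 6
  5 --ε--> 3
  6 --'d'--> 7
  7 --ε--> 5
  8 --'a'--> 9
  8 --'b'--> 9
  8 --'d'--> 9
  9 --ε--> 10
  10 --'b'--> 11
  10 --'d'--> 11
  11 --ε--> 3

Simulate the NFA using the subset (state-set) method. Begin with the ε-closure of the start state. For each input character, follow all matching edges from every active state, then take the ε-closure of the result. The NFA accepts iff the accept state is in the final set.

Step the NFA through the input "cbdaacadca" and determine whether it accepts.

Answer: REJECT

Steps:
S₀ = ε-closure({0}) = {0,1,2,3,4,5,6,8}
'c' @ 1: {}  — state set empty
rest 'bdaacadca' ignored (set empty)
end set {} — state 1 not in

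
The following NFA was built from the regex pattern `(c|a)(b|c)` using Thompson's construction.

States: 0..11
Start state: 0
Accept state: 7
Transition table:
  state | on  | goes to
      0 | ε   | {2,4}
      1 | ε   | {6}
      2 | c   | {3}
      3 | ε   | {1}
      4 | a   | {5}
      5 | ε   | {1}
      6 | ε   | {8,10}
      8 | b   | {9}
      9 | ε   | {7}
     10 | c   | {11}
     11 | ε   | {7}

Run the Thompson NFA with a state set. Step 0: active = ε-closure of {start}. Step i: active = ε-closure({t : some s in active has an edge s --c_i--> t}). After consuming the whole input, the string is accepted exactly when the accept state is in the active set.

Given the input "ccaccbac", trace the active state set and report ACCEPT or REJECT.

Answer: REJECT

Trace:
initial (ε-close {0}): {0,2,4}
'c' @ 1: {1,3,6,8,10}
'c' @ 2: {7,11}  [accepting]
'a' @ 3: {}  — dead — no transitions
rest 'ccbac' ignored (set empty)
after full input: {}  (accept=7 not in)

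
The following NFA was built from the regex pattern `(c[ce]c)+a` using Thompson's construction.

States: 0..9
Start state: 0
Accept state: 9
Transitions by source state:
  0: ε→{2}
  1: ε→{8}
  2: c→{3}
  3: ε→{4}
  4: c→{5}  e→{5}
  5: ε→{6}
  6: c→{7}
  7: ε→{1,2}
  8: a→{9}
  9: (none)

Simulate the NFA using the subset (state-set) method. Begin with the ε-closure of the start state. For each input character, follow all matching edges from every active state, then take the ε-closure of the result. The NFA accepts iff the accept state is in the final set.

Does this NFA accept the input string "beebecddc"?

start: ε-closure({0}) = {0,2}
'b' @ 1: {}  — dead — no transitions
rest 'eebecddc' ignored (set empty)
final: {}; accept 9 not in set

Answer: REJECT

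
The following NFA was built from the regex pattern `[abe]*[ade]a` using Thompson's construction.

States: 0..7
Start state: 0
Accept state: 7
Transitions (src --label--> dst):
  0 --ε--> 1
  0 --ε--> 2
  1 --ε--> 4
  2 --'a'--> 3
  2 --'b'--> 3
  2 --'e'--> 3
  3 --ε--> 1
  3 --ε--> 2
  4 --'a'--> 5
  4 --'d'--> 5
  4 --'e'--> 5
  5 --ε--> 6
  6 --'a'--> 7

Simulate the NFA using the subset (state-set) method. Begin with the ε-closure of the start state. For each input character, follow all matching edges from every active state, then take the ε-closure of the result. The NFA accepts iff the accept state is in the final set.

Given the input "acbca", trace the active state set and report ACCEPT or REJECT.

Answer: REJECT

Derivation:
S₀ = ε-closure({0}) = {0,1,2,4}
'a' @ 1: {1,2,3,4,5,6}
'c' @ 2: {}  — no active states
rest 'bca' ignored (set empty)
final: {}; accept 7 not in set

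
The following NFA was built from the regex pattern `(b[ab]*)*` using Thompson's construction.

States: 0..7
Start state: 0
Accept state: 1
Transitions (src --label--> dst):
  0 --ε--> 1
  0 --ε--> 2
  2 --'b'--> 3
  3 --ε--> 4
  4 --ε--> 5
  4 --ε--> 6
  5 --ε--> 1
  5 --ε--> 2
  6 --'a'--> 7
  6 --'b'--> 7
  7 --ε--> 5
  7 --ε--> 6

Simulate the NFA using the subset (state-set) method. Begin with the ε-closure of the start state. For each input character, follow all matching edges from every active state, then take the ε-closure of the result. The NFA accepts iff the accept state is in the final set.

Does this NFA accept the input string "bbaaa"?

Answer: ACCEPT

Trace:
start: ε-closure({0}) = {0,1,2}
'b' @ 1: {1,2,3,4,5,6}  (accept∈set)
'b' @ 2: {1,2,3,4,5,6,7}  (accept∈set)
'a' @ 3: {1,2,5,6,7}  (accept∈set)
'a' @ 4: {1,2,5,6,7}  (accept∈set)
'a' @ 5: {1,2,5,6,7}  (accept∈set)
end set {1,2,5,6,7} — state 1 in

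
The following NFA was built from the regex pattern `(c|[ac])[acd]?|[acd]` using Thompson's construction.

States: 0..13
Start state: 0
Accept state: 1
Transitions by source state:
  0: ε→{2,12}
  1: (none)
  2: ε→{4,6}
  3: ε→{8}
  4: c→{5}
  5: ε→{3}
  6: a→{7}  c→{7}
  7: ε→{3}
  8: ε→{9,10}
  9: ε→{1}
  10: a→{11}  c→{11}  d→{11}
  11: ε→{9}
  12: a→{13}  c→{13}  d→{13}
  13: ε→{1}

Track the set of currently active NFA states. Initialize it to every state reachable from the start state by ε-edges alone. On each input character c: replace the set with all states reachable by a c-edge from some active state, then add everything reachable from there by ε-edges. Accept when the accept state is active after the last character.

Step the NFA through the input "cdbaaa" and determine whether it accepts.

Answer: REJECT

Steps:
initial (ε-close {0}): {0,2,4,6,12}
'c' @ 1: {1,3,5,7,8,9,10,13}  ✓accept
'd' @ 2: {1,9,11}  ✓accept
'b' @ 3: {}  — state set empty
rest 'aaa' ignored (set empty)
final: {}; accept 1 not in set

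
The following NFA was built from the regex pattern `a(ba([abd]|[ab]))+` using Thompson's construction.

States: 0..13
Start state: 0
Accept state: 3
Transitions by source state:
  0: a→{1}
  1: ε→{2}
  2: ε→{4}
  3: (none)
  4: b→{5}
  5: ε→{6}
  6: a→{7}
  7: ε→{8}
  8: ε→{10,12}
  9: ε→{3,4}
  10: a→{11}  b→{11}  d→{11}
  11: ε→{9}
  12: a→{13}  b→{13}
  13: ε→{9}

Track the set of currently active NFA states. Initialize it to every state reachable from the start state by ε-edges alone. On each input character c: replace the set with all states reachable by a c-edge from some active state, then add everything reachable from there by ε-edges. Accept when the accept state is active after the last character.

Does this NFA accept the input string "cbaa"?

initial (ε-close {0}): {0}
'c' @ 1: {}  — dead — no transitions
rest 'baa' ignored (set empty)
after full input: {}  (accept=3 not in)

Answer: REJECT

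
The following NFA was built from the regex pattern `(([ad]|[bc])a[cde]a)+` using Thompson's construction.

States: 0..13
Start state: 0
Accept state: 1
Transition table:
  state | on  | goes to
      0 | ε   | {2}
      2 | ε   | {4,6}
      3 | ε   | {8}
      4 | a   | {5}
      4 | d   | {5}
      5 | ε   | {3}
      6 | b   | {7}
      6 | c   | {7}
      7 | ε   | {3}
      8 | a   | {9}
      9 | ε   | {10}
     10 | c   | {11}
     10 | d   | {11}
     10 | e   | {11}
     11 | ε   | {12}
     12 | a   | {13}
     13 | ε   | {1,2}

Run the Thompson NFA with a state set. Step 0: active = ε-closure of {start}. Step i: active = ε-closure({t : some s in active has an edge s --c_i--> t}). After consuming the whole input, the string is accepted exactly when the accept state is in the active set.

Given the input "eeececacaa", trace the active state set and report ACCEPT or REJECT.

Answer: REJECT

Derivation:
initial (ε-close {0}): {0,2,4,6}
'e' @ 1: {}  — state set empty
rest 'eececacaa' ignored (set empty)
final: {}; accept 1 not in set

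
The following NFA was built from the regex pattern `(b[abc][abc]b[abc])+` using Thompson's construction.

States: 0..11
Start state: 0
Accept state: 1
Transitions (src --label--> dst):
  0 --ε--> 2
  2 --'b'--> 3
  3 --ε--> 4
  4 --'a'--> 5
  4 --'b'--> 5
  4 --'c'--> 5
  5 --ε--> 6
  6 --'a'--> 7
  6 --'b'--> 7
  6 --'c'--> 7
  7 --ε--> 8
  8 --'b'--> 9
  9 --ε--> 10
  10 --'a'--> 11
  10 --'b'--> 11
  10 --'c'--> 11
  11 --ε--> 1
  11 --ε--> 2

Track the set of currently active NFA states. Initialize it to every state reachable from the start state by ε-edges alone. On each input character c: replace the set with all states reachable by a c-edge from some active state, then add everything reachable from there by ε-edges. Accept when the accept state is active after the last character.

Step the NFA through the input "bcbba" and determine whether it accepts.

initial (ε-close {0}): {0,2}
'b' @ 1: {3,4}
'c' @ 2: {5,6}
'b' @ 3: {7,8}
'b' @ 4: {9,10}
'a' @ 5: {1,2,11}  ✓accept
end set {1,2,11} — state 1 in

Answer: ACCEPT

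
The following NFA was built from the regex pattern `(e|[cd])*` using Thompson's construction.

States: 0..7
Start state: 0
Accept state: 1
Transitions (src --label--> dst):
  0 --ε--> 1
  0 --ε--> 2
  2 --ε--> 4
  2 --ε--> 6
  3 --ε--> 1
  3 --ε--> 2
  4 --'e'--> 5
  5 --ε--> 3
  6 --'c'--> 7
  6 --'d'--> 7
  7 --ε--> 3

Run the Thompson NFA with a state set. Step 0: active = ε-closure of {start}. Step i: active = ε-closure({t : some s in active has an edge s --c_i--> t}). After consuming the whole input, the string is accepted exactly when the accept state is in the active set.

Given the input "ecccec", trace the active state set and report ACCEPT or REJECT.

S₀ = ε-closure({0}) = {0,1,2,4,6}
'e' @ 1: {1,2,3,4,5,6}  [accepting]
'c' @ 2: {1,2,3,4,6,7}  [accepting]
'c' @ 3: {1,2,3,4,6,7}  [accepting]
'c' @ 4: {1,2,3,4,6,7}  [accepting]
'e' @ 5: {1,2,3,4,5,6}  [accepting]
'c' @ 6: {1,2,3,4,6,7}  [accepting]
final: {1,2,3,4,6,7}; accept 1 in set

Answer: ACCEPT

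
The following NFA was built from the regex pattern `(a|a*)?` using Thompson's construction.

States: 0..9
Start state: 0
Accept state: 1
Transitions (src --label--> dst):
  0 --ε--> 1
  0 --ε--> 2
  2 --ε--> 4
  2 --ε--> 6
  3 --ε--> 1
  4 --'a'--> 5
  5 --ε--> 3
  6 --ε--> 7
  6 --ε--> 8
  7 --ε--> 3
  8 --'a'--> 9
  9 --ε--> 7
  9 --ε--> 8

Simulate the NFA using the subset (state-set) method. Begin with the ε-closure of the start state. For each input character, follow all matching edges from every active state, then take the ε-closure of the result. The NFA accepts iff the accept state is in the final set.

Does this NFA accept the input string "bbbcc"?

start: ε-closure({0}) = {0,1,2,3,4,6,7,8}
'b' @ 1: {}  — state set empty
rest 'bbcc' ignored (set empty)
after full input: {}  (accept=1 not in)

Answer: REJECT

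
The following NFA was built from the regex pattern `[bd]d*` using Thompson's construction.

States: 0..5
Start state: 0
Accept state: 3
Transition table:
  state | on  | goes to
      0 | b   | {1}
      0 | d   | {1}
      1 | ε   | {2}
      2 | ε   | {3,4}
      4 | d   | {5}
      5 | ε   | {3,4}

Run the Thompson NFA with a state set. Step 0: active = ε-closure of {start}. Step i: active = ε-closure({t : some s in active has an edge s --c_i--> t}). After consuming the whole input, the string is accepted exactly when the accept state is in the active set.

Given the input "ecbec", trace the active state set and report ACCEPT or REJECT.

Answer: REJECT

Derivation:
S₀ = ε-closure({0}) = {0}
'e' @ 1: {}  — state set empty
rest 'cbec' ignored (set empty)
final: {}; accept 3 not in set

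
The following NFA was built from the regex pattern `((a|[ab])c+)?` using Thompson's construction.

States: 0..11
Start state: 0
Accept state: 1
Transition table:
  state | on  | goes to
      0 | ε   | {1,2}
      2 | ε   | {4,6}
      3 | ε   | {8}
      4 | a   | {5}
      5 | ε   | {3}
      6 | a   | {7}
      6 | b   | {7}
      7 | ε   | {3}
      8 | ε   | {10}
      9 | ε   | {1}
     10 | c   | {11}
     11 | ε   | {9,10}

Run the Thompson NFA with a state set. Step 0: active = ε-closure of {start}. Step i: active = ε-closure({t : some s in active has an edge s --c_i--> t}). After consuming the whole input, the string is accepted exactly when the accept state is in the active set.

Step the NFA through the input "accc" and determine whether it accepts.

start: ε-closure({0}) = {0,1,2,4,6}
'a' @ 1: {3,5,7,8,10}
'c' @ 2: {1,9,10,11}  ✓accept
'c' @ 3: {1,9,10,11}  ✓accept
'c' @ 4: {1,9,10,11}  ✓accept
end set {1,9,10,11} — state 1 in

Answer: ACCEPT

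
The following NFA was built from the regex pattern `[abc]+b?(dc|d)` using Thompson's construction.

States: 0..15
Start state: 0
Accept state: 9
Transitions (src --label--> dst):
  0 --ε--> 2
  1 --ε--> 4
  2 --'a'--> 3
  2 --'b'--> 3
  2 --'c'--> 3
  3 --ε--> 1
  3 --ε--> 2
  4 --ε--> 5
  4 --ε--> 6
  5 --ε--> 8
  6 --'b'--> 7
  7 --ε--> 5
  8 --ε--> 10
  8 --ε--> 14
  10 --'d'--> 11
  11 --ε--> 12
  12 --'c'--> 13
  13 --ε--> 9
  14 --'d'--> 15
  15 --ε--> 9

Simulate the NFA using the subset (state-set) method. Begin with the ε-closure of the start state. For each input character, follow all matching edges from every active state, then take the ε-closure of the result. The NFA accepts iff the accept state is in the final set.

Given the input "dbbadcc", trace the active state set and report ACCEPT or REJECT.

start: ε-closure({0}) = {0,2}
'd' @ 1: {}  — no active states
rest 'bbadcc' ignored (set empty)
after full input: {}  (accept=9 not in)

Answer: REJECT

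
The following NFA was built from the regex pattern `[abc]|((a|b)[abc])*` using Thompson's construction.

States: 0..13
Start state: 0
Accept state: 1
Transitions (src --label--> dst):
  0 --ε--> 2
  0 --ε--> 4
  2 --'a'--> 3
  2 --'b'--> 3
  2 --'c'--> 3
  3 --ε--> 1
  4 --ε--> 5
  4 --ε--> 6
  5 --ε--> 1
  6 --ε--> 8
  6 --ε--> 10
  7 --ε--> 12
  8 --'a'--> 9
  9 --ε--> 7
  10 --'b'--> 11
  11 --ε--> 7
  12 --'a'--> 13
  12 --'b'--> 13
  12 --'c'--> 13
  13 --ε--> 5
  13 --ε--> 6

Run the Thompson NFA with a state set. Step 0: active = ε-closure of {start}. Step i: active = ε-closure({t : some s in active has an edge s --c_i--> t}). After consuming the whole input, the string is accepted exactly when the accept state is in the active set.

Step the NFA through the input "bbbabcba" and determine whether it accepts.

initial (ε-close {0}): {0,1,2,4,5,6,8,10}
'b' @ 1: {1,3,7,11,12}  ✓accept
'b' @ 2: {1,5,6,8,10,13}  ✓accept
'b' @ 3: {7,11,12}
'a' @ 4: {1,5,6,8,10,13}  ✓accept
'b' @ 5: {7,11,12}
'c' @ 6: {1,5,6,8,10,13}  ✓accept
'b' @ 7: {7,11,12}
'a' @ 8: {1,5,6,8,10,13}  ✓accept
end set {1,5,6,8,10,13} — state 1 in

Answer: ACCEPT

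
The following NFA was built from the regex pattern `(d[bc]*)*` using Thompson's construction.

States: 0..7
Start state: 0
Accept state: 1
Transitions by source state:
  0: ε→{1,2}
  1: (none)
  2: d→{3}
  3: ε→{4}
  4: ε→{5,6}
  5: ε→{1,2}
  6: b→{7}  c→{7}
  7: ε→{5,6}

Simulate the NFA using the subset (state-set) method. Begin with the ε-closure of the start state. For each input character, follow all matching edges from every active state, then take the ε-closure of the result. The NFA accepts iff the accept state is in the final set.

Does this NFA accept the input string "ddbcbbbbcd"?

start: ε-closure({0}) = {0,1,2}
'd' @ 1: {1,2,3,4,5,6}  [accepting]
'd' @ 2: {1,2,3,4,5,6}  [accepting]
'b' @ 3: {1,2,5,6,7}  [accepting]
'c' @ 4: {1,2,5,6,7}  [accepting]
'b' @ 5: {1,2,5,6,7}  [accepting]
'b' @ 6: {1,2,5,6,7}  [accepting]
'b' @ 7: {1,2,5,6,7}  [accepting]
'b' @ 8: {1,2,5,6,7}  [accepting]
'c' @ 9: {1,2,5,6,7}  [accepting]
'd' @ 10: {1,2,3,4,5,6}  [accepting]
after full input: {1,2,3,4,5,6}  (accept=1 in)

Answer: ACCEPT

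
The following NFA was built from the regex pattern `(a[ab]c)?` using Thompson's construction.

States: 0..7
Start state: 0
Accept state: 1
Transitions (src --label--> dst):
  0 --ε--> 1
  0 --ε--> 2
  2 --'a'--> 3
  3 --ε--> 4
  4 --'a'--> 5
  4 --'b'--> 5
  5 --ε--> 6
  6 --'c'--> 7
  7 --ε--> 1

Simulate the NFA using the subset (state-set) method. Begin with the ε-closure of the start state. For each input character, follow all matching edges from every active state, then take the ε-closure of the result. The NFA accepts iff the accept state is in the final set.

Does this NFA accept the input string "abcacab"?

initial (ε-close {0}): {0,1,2}
'a' @ 1: {3,4}
'b' @ 2: {5,6}
'c' @ 3: {1,7}  (accept∈set)
'a' @ 4: {}  — state set empty
rest 'cab' ignored (set empty)
after full input: {}  (accept=1 not in)

Answer: REJECT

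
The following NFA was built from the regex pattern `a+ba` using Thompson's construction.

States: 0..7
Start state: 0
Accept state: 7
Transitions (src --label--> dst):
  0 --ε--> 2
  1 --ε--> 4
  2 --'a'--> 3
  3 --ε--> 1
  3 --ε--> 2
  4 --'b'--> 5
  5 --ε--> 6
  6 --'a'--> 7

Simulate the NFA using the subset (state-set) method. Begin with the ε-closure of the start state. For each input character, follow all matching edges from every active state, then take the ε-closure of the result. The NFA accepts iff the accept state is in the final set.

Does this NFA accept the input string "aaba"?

Answer: ACCEPT

Derivation:
initial (ε-close {0}): {0,2}
'a' @ 1: {1,2,3,4}
'a' @ 2: {1,2,3,4}
'b' @ 3: {5,6}
'a' @ 4: {7}  ✓accept
end set {7} — state 7 in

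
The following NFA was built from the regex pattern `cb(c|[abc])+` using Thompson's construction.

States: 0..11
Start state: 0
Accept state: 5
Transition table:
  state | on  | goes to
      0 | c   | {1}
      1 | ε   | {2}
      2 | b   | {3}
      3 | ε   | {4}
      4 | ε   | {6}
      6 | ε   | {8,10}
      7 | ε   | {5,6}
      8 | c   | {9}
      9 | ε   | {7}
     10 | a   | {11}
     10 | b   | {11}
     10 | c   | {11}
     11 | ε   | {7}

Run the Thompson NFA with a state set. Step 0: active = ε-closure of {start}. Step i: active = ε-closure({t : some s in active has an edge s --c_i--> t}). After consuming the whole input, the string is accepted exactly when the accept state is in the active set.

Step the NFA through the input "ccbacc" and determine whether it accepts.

Answer: REJECT

Steps:
initial (ε-close {0}): {0}
'c' @ 1: {1,2}
'c' @ 2: {}  — state set empty
rest 'bacc' ignored (set empty)
after full input: {}  (accept=5 not in)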